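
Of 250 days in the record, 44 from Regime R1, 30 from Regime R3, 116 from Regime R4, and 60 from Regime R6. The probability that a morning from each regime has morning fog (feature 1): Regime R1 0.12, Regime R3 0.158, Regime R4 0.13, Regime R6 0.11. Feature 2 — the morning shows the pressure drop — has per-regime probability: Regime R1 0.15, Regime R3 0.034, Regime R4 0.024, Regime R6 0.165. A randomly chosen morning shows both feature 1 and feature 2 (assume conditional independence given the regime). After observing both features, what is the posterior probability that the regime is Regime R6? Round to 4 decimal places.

Unnormalized posteriors (prior × likelihood):
  Regime R1: 0.176 × 0.12 × 0.15 = 0.003168
  Regime R3: 0.12 × 0.158 × 0.034 = 0.00064464
  Regime R4: 0.464 × 0.13 × 0.024 = 0.00144768
  Regime R6: 0.24 × 0.11 × 0.165 = 0.004356
Sum = 0.00961632.
P(Regime R6 | evidence) = 0.004356 / 0.00961632 ≈ 0.4530.

0.4530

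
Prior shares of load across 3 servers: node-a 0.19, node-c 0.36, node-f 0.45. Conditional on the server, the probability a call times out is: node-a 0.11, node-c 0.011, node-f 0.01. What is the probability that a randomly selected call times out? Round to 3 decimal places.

0.029

Unnormalized posteriors (prior × likelihood):
  node-a: 0.19 × 0.11 = 0.0209
  node-c: 0.36 × 0.011 = 0.00396
  node-f: 0.45 × 0.01 = 0.0045
P(timeout) = 0.0209 + 0.00396 + 0.0045 = 0.02936 → 0.029.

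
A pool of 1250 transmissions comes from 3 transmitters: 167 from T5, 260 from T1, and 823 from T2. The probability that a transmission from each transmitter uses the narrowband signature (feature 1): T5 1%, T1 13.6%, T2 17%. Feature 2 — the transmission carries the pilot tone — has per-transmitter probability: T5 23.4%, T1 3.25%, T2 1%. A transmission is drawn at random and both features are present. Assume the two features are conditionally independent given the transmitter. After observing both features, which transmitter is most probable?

Prior × likelihood for each hypothesis:
  T5: 0.1336 × 0.01 × 0.234 = 0.000312624
  T1: 0.208 × 0.136 × 0.0325 = 0.00091936
  T2: 0.6584 × 0.17 × 0.01 = 0.00111928
Total = 0.002351264.
Largest term belongs to T2, so T2 is most probable.

T2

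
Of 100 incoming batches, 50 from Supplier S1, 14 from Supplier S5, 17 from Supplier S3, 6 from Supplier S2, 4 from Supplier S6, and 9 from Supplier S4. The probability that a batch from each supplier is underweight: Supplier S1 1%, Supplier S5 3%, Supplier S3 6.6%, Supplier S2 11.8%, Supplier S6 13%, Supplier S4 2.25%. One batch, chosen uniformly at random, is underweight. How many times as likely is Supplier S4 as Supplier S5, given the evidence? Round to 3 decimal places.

0.482

Compute prior × likelihood for every hypothesis:
  Supplier S1: 0.5 × 0.01 = 0.005
  Supplier S5: 0.14 × 0.03 = 0.0042
  Supplier S3: 0.17 × 0.066 = 0.01122
  Supplier S2: 0.06 × 0.118 = 0.00708
  Supplier S6: 0.04 × 0.13 = 0.0052
  Supplier S4: 0.09 × 0.0225 = 0.002025
Normalizing constant = 0.034725.
The ratio is 0.002025 / 0.0042 (the normalizer cancels) = 0.482.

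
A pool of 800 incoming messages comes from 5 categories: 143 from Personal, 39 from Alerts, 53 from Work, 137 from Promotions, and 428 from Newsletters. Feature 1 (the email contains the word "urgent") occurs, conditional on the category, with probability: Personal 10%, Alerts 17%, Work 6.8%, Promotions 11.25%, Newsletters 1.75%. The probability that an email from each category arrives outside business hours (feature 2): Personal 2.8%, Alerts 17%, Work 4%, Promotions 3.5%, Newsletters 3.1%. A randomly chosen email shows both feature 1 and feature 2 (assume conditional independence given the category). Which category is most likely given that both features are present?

Unnormalized posteriors (prior × likelihood):
  Personal: 0.17875 × 0.1 × 0.028 = 0.0005005
  Alerts: 0.04875 × 0.17 × 0.17 = 0.001408875
  Work: 0.06625 × 0.068 × 0.04 = 0.0001802
  Promotions: 0.17125 × 0.1125 × 0.035 = 0.000674296875
  Newsletters: 0.535 × 0.0175 × 0.031 = 0.0002902375
Total = 0.003054109375.
Largest term belongs to Alerts, so Alerts is most probable.

Alerts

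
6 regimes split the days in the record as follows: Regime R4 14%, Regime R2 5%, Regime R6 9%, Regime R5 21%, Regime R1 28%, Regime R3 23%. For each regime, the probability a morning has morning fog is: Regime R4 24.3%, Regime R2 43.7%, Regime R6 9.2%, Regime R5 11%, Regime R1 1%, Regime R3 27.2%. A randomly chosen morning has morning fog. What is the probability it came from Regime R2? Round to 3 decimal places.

By Bayes' rule, posterior ∝ prior × likelihood:
  Regime R4: 0.14 × 0.243 = 0.03402
  Regime R2: 0.05 × 0.437 = 0.02185
  Regime R6: 0.09 × 0.092 = 0.00828
  Regime R5: 0.21 × 0.11 = 0.0231
  Regime R1: 0.28 × 0.01 = 0.0028
  Regime R3: 0.23 × 0.272 = 0.06256
Sum = 0.15261.
P(Regime R2 | evidence) = 0.02185 / 0.15261 ≈ 0.143.

0.143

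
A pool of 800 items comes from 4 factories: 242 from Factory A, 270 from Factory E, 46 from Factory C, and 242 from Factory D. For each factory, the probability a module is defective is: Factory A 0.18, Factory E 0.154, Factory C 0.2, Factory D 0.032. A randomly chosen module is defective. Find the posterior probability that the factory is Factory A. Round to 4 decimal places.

Unnormalized posteriors (prior × likelihood):
  Factory A: 0.3025 × 0.18 = 0.05445
  Factory E: 0.3375 × 0.154 = 0.051975
  Factory C: 0.0575 × 0.2 = 0.0115
  Factory D: 0.3025 × 0.032 = 0.00968
Total = 0.127605.
P(Factory A | evidence) = 0.05445 / 0.127605 ≈ 0.4267.

0.4267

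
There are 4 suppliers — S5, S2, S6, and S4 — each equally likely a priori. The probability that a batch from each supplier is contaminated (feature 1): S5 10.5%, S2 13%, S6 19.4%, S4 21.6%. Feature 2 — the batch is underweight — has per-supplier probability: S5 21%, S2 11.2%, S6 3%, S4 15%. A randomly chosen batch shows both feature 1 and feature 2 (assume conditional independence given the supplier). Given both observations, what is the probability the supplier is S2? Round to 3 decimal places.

With a uniform prior (1/4 each), posterior ∝ likelihood:
  S5: 0.105 × 0.21 = 0.02205
  S2: 0.13 × 0.112 = 0.01456
  S6: 0.194 × 0.03 = 0.00582
  S4: 0.216 × 0.15 = 0.0324
Normalizing constant = 0.07483.
P(S2 | evidence) = 0.01456 / 0.07483 ≈ 0.195.

0.195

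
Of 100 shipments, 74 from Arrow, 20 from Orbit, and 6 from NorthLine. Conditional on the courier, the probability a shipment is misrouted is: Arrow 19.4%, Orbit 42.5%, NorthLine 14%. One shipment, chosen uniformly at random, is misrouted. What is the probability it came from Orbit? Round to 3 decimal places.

Compute prior × likelihood for every hypothesis:
  Arrow: 0.74 × 0.194 = 0.14356
  Orbit: 0.2 × 0.425 = 0.085
  NorthLine: 0.06 × 0.14 = 0.0084
Total = 0.23696.
P(Orbit | evidence) = 0.085 / 0.23696 ≈ 0.359.

0.359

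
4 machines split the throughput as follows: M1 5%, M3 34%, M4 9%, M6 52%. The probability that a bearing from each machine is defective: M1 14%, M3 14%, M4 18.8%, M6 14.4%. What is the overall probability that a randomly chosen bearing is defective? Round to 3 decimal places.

Prior × likelihood for each hypothesis:
  M1: 0.05 × 0.14 = 0.007
  M3: 0.34 × 0.14 = 0.0476
  M4: 0.09 × 0.188 = 0.01692
  M6: 0.52 × 0.144 = 0.07488
P(defective) = 0.007 + 0.0476 + 0.01692 + 0.07488 = 0.1464 → 0.146.

0.146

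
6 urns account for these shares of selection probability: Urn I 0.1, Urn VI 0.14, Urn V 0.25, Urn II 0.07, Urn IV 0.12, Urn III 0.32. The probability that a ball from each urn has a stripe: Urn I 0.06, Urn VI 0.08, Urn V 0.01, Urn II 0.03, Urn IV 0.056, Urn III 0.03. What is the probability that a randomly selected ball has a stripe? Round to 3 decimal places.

Compute prior × likelihood for every hypothesis:
  Urn I: 0.1 × 0.06 = 0.006
  Urn VI: 0.14 × 0.08 = 0.0112
  Urn V: 0.25 × 0.01 = 0.0025
  Urn II: 0.07 × 0.03 = 0.0021
  Urn IV: 0.12 × 0.056 = 0.00672
  Urn III: 0.32 × 0.03 = 0.0096
P(striped) = 0.006 + 0.0112 + 0.0025 + 0.0021 + 0.00672 + 0.0096 = 0.03812 → 0.038.

0.038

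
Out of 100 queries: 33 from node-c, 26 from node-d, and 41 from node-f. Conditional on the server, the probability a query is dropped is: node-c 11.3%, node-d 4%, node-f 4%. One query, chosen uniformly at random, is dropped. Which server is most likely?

By Bayes' rule, posterior ∝ prior × likelihood:
  node-c: 0.33 × 0.113 = 0.03729
  node-d: 0.26 × 0.04 = 0.0104
  node-f: 0.41 × 0.04 = 0.0164
Sum = 0.06409.
Largest term belongs to node-c, so node-c is most probable.

node-c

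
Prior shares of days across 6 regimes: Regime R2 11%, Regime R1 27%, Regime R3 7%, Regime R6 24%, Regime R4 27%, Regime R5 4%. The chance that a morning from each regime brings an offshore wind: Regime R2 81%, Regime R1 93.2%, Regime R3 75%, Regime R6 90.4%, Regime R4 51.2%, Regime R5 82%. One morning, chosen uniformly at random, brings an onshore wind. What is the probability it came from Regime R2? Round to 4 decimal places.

0.0955

Taking complements, P(onshore | each) = Regime R2 0.19, Regime R1 0.068, Regime R3 0.25, Regime R6 0.096, Regime R4 0.488, Regime R5 0.18.
Prior × likelihood for each hypothesis:
  Regime R2: 0.11 × 0.19 = 0.0209
  Regime R1: 0.27 × 0.068 = 0.01836
  Regime R3: 0.07 × 0.25 = 0.0175
  Regime R6: 0.24 × 0.096 = 0.02304
  Regime R4: 0.27 × 0.488 = 0.13176
  Regime R5: 0.04 × 0.18 = 0.0072
Sum = 0.21876.
P(Regime R2 | evidence) = 0.0209 / 0.21876 ≈ 0.0955.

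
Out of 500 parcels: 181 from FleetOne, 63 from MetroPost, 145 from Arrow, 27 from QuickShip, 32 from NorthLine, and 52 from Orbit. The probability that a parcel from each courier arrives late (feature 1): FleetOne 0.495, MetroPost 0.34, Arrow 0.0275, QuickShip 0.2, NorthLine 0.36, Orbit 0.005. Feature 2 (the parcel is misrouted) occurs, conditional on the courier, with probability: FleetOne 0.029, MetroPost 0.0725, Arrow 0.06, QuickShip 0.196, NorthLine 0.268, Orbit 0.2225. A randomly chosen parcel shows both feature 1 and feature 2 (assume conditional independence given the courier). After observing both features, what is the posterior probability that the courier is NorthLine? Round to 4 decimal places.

By Bayes' rule, posterior ∝ prior × likelihood:
  FleetOne: 0.362 × 0.495 × 0.029 = 0.00519651
  MetroPost: 0.126 × 0.34 × 0.0725 = 0.0031059
  Arrow: 0.29 × 0.0275 × 0.06 = 0.0004785
  QuickShip: 0.054 × 0.2 × 0.196 = 0.0021168
  NorthLine: 0.064 × 0.36 × 0.268 = 0.00617472
  Orbit: 0.104 × 0.005 × 0.2225 = 0.0001157
Sum = 0.01718813.
P(NorthLine | evidence) = 0.00617472 / 0.01718813 ≈ 0.3592.

0.3592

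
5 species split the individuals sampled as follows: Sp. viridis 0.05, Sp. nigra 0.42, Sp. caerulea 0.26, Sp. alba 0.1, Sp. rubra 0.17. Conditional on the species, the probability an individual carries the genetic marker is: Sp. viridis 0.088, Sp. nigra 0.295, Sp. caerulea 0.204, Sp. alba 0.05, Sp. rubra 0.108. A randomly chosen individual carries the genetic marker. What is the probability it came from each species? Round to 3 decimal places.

By Bayes' rule, posterior ∝ prior × likelihood:
  Sp. viridis: 0.05 × 0.088 = 0.0044
  Sp. nigra: 0.42 × 0.295 = 0.1239
  Sp. caerulea: 0.26 × 0.204 = 0.05304
  Sp. alba: 0.1 × 0.05 = 0.005
  Sp. rubra: 0.17 × 0.108 = 0.01836
Sum = 0.2047.
P(Sp. viridis | marker) = 0.0044/0.2047 ≈ 0.021
P(Sp. nigra | marker) = 0.1239/0.2047 ≈ 0.605
P(Sp. caerulea | marker) = 0.05304/0.2047 ≈ 0.259
P(Sp. alba | marker) = 0.005/0.2047 ≈ 0.024
P(Sp. rubra | marker) = 0.01836/0.2047 ≈ 0.090
(Check: 0.021+0.605+0.259+0.024+0.090 = 0.999.)

Sp. viridis 0.021, Sp. nigra 0.605, Sp. caerulea 0.259, Sp. alba 0.024, Sp. rubra 0.090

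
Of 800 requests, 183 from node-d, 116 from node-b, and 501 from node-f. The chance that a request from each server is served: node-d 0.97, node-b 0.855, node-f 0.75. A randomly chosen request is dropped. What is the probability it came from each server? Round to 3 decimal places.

node-d 0.037, node-b 0.114, node-f 0.849

Taking complements, P(dropped | each) = node-d 0.03, node-b 0.145, node-f 0.25.
Prior × likelihood for each hypothesis:
  node-d: 0.22875 × 0.03 = 0.0068625
  node-b: 0.145 × 0.145 = 0.021025
  node-f: 0.62625 × 0.25 = 0.1565625
Total = 0.18445.
P(node-d | dropped) = 0.0068625/0.18445 ≈ 0.037
P(node-b | dropped) = 0.021025/0.18445 ≈ 0.114
P(node-f | dropped) = 0.1565625/0.18445 ≈ 0.849
(Check: 0.037+0.114+0.849 = 1.000.)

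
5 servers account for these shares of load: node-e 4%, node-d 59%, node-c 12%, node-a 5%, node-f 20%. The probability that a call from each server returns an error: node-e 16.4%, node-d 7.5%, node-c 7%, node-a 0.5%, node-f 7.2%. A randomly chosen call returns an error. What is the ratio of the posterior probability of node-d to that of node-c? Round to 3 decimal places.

5.268

By Bayes' rule, posterior ∝ prior × likelihood:
  node-e: 0.04 × 0.164 = 0.00656
  node-d: 0.59 × 0.075 = 0.04425
  node-c: 0.12 × 0.07 = 0.0084
  node-a: 0.05 × 0.005 = 0.00025
  node-f: 0.2 × 0.072 = 0.0144
Total = 0.07386.
The ratio is 0.04425 / 0.0084 (the normalizer cancels) = 5.268.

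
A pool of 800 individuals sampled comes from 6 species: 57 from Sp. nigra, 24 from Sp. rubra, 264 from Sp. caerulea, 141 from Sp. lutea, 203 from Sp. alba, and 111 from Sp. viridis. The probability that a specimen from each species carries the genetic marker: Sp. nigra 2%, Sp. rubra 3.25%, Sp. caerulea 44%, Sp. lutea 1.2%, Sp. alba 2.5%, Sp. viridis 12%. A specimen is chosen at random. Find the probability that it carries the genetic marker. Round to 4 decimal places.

Prior × likelihood for each hypothesis:
  Sp. nigra: 0.07125 × 0.02 = 0.001425
  Sp. rubra: 0.03 × 0.0325 = 0.000975
  Sp. caerulea: 0.33 × 0.44 = 0.1452
  Sp. lutea: 0.17625 × 0.012 = 0.002115
  Sp. alba: 0.25375 × 0.025 = 0.00634375
  Sp. viridis: 0.13875 × 0.12 = 0.01665
P(marker) = 0.001425 + 0.000975 + 0.1452 + 0.002115 + 0.00634375 + 0.01665 = 0.17270875 → 0.1727.

0.1727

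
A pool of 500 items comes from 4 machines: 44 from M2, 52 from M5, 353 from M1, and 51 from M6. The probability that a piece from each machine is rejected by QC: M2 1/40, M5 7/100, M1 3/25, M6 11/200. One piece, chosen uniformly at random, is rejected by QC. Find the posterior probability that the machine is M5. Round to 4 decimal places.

0.0729

Prior × likelihood for each hypothesis:
  M2: 0.088 × 0.025 = 0.0022
  M5: 0.104 × 0.07 = 0.00728
  M1: 0.706 × 0.12 = 0.08472
  M6: 0.102 × 0.055 = 0.00561
Sum = 0.09981.
P(M5 | evidence) = 0.00728 / 0.09981 ≈ 0.0729.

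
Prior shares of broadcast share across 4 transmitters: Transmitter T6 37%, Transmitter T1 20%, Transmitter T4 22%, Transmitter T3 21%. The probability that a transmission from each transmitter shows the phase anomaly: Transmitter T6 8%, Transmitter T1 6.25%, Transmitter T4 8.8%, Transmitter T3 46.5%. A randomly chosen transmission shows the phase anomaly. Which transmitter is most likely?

Transmitter T3

By Bayes' rule, posterior ∝ prior × likelihood:
  Transmitter T6: 0.37 × 0.08 = 0.0296
  Transmitter T1: 0.2 × 0.0625 = 0.0125
  Transmitter T4: 0.22 × 0.088 = 0.01936
  Transmitter T3: 0.21 × 0.465 = 0.09765
Normalizing constant = 0.15911.
Largest term belongs to Transmitter T3, so Transmitter T3 is most probable.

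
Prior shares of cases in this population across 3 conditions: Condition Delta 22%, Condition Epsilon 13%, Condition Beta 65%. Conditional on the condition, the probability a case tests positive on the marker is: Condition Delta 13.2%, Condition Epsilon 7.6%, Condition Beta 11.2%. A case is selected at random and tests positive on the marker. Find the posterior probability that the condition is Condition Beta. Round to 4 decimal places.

Compute prior × likelihood for every hypothesis:
  Condition Delta: 0.22 × 0.132 = 0.02904
  Condition Epsilon: 0.13 × 0.076 = 0.00988
  Condition Beta: 0.65 × 0.112 = 0.0728
Total = 0.11172.
P(Condition Beta | evidence) = 0.0728 / 0.11172 ≈ 0.6516.

0.6516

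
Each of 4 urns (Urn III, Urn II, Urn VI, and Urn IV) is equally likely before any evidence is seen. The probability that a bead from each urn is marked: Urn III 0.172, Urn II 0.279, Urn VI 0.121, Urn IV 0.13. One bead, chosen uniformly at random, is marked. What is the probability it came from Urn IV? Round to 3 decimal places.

0.185

Since the prior is uniform, the posterior is proportional to the likelihood:
  Urn III: 0.172
  Urn II: 0.279
  Urn VI: 0.121
  Urn IV: 0.13
Sum = 0.702.
P(Urn IV | evidence) = 0.13 / 0.702 ≈ 0.185.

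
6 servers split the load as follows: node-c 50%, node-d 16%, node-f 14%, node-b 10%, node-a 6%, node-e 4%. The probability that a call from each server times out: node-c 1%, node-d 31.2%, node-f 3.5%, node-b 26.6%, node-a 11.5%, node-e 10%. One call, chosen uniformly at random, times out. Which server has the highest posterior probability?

node-d

Unnormalized posteriors (prior × likelihood):
  node-c: 0.5 × 0.01 = 0.005
  node-d: 0.16 × 0.312 = 0.04992
  node-f: 0.14 × 0.035 = 0.0049
  node-b: 0.1 × 0.266 = 0.0266
  node-a: 0.06 × 0.115 = 0.0069
  node-e: 0.04 × 0.1 = 0.004
Normalizing constant = 0.09732.
Largest term belongs to node-d, so node-d is most probable.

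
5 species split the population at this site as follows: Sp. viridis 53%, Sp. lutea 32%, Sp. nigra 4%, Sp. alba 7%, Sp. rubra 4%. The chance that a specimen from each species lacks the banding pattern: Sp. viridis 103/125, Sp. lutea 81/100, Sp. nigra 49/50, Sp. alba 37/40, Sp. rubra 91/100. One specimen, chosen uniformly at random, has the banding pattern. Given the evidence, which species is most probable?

Sp. viridis

Taking complements, P(banded | each) = Sp. viridis 0.176, Sp. lutea 0.19, Sp. nigra 0.02, Sp. alba 0.075, Sp. rubra 0.09.
Unnormalized posteriors (prior × likelihood):
  Sp. viridis: 0.53 × 0.176 = 0.09328
  Sp. lutea: 0.32 × 0.19 = 0.0608
  Sp. nigra: 0.04 × 0.02 = 0.0008
  Sp. alba: 0.07 × 0.075 = 0.00525
  Sp. rubra: 0.04 × 0.09 = 0.0036
Sum = 0.16373.
Largest term belongs to Sp. viridis, so Sp. viridis is most probable.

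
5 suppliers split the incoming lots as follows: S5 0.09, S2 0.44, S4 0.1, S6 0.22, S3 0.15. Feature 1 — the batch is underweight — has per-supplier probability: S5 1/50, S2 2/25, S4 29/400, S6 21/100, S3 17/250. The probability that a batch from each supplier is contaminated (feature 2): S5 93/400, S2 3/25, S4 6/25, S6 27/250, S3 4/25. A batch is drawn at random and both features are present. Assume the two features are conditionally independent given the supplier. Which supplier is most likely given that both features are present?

S6

Prior × likelihood for each hypothesis:
  S5: 0.09 × 0.02 × 0.2325 = 0.0004185
  S2: 0.44 × 0.08 × 0.12 = 0.004224
  S4: 0.1 × 0.0725 × 0.24 = 0.00174
  S6: 0.22 × 0.21 × 0.108 = 0.0049896
  S3: 0.15 × 0.068 × 0.16 = 0.001632
Total = 0.0130041.
Largest term belongs to S6, so S6 is most probable.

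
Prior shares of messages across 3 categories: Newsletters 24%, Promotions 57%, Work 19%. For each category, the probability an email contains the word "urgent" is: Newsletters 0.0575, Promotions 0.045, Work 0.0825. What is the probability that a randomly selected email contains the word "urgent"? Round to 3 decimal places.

Prior × likelihood for each hypothesis:
  Newsletters: 0.24 × 0.0575 = 0.0138
  Promotions: 0.57 × 0.045 = 0.02565
  Work: 0.19 × 0.0825 = 0.015675
P(urgent-flag) = 0.0138 + 0.02565 + 0.015675 = 0.055125 → 0.055.

0.055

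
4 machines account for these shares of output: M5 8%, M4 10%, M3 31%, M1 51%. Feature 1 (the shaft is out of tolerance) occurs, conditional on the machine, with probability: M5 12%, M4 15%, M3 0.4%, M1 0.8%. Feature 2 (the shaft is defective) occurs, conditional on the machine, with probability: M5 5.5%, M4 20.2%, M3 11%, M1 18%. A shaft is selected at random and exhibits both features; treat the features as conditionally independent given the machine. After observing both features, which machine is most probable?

By Bayes' rule, posterior ∝ prior × likelihood:
  M5: 0.08 × 0.12 × 0.055 = 0.000528
  M4: 0.1 × 0.15 × 0.202 = 0.00303
  M3: 0.31 × 0.004 × 0.11 = 0.0001364
  M1: 0.51 × 0.008 × 0.18 = 0.0007344
Normalizing constant = 0.0044288.
Largest term belongs to M4, so M4 is most probable.

M4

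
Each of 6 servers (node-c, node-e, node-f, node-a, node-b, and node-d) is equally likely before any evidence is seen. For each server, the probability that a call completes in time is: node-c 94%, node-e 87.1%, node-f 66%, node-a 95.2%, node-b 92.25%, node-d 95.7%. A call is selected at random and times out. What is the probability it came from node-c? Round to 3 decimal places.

0.086

Taking complements, P(timeout | each) = node-c 0.06, node-e 0.129, node-f 0.34, node-a 0.048, node-b 0.0775, node-d 0.043.
With a uniform prior (1/6 each), posterior ∝ likelihood:
  node-c: 0.06
  node-e: 0.129
  node-f: 0.34
  node-a: 0.048
  node-b: 0.0775
  node-d: 0.043
Total = 0.6975.
P(node-c | evidence) = 0.06 / 0.6975 ≈ 0.086.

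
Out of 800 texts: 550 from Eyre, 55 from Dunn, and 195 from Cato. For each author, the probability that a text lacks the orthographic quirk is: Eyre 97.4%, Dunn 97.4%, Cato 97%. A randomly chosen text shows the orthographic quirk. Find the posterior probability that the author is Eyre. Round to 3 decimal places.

0.663

Taking complements, P(quirk | each) = Eyre 0.026, Dunn 0.026, Cato 0.03.
Compute prior × likelihood for every hypothesis:
  Eyre: 0.6875 × 0.026 = 0.017875
  Dunn: 0.06875 × 0.026 = 0.0017875
  Cato: 0.24375 × 0.03 = 0.0073125
Normalizing constant = 0.026975.
P(Eyre | evidence) = 0.017875 / 0.026975 ≈ 0.663.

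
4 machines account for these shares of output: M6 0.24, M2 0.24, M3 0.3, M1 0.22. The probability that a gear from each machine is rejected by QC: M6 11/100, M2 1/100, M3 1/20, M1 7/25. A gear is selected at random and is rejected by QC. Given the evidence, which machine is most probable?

Prior × likelihood for each hypothesis:
  M6: 0.24 × 0.11 = 0.0264
  M2: 0.24 × 0.01 = 0.0024
  M3: 0.3 × 0.05 = 0.015
  M1: 0.22 × 0.28 = 0.0616
Sum = 0.1054.
Largest term belongs to M1, so M1 is most probable.

M1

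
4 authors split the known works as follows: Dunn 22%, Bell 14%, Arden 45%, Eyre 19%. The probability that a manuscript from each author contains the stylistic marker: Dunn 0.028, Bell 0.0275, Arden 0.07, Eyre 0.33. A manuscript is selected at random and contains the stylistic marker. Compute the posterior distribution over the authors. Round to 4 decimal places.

Compute prior × likelihood for every hypothesis:
  Dunn: 0.22 × 0.028 = 0.00616
  Bell: 0.14 × 0.0275 = 0.00385
  Arden: 0.45 × 0.07 = 0.0315
  Eyre: 0.19 × 0.33 = 0.0627
Sum = 0.10421.
P(Dunn | marker) = 0.00616/0.10421 ≈ 0.0591
P(Bell | marker) = 0.00385/0.10421 ≈ 0.0369
P(Arden | marker) = 0.0315/0.10421 ≈ 0.3023
P(Eyre | marker) = 0.0627/0.10421 ≈ 0.6017
(Check: 0.0591+0.0369+0.3023+0.6017 = 1.0000.)

Dunn 0.0591, Bell 0.0369, Arden 0.3023, Eyre 0.6017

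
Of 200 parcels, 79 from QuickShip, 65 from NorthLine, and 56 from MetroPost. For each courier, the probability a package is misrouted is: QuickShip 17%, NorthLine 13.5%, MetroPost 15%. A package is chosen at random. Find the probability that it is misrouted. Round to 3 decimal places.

0.153

Compute prior × likelihood for every hypothesis:
  QuickShip: 0.395 × 0.17 = 0.06715
  NorthLine: 0.325 × 0.135 = 0.043875
  MetroPost: 0.28 × 0.15 = 0.042
P(misrouted) = 0.06715 + 0.043875 + 0.042 = 0.153025 → 0.153.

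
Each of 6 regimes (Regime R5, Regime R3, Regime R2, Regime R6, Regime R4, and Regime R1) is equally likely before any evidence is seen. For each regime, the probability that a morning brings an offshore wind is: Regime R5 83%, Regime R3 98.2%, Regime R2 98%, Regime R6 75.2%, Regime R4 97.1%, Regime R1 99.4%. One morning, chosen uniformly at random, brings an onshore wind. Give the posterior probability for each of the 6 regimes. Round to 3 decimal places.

Regime R5 0.346, Regime R3 0.037, Regime R2 0.041, Regime R6 0.505, Regime R4 0.059, Regime R1 0.012

Taking complements, P(onshore | each) = Regime R5 0.17, Regime R3 0.018, Regime R2 0.02, Regime R6 0.248, Regime R4 0.029, Regime R1 0.006.
With a uniform prior (1/6 each), posterior ∝ likelihood:
  Regime R5: 0.17
  Regime R3: 0.018
  Regime R2: 0.02
  Regime R6: 0.248
  Regime R4: 0.029
  Regime R1: 0.006
Normalizing constant = 0.491.
P(Regime R5 | onshore) = 0.17/0.491 ≈ 0.346
P(Regime R3 | onshore) = 0.018/0.491 ≈ 0.037
P(Regime R2 | onshore) = 0.02/0.491 ≈ 0.041
P(Regime R6 | onshore) = 0.248/0.491 ≈ 0.505
P(Regime R4 | onshore) = 0.029/0.491 ≈ 0.059
P(Regime R1 | onshore) = 0.006/0.491 ≈ 0.012
(Check: 0.346+0.037+0.041+0.505+0.059+0.012 = 1.000.)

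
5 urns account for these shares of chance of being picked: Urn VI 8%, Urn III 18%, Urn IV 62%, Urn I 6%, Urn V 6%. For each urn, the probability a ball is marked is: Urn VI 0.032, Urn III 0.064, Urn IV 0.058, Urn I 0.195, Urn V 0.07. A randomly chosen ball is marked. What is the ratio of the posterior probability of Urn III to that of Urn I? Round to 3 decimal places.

Prior × likelihood for each hypothesis:
  Urn VI: 0.08 × 0.032 = 0.00256
  Urn III: 0.18 × 0.064 = 0.01152
  Urn IV: 0.62 × 0.058 = 0.03596
  Urn I: 0.06 × 0.195 = 0.0117
  Urn V: 0.06 × 0.07 = 0.0042
Total = 0.06594.
The ratio is 0.01152 / 0.0117 (the normalizer cancels) = 0.985.

0.985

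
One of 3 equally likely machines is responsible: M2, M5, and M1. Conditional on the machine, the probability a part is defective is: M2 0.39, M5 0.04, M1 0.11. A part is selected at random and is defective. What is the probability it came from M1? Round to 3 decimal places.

With a uniform prior (1/3 each), posterior ∝ likelihood:
  M2: 0.39
  M5: 0.04
  M1: 0.11
Total = 0.54.
P(M1 | evidence) = 0.11 / 0.54 ≈ 0.204.

0.204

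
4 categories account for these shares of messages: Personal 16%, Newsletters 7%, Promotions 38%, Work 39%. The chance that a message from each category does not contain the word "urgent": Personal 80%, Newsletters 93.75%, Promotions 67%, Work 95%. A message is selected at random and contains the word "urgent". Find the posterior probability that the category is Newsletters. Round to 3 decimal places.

0.024

Taking complements, P(urgent-flag | each) = Personal 0.2, Newsletters 0.0625, Promotions 0.33, Work 0.05.
Compute prior × likelihood for every hypothesis:
  Personal: 0.16 × 0.2 = 0.032
  Newsletters: 0.07 × 0.0625 = 0.004375
  Promotions: 0.38 × 0.33 = 0.1254
  Work: 0.39 × 0.05 = 0.0195
Total = 0.181275.
P(Newsletters | evidence) = 0.004375 / 0.181275 ≈ 0.024.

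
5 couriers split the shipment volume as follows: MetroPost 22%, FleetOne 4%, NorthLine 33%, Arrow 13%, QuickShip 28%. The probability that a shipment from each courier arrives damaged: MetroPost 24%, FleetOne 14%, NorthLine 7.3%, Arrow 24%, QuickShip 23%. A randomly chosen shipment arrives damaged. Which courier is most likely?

QuickShip

Unnormalized posteriors (prior × likelihood):
  MetroPost: 0.22 × 0.24 = 0.0528
  FleetOne: 0.04 × 0.14 = 0.0056
  NorthLine: 0.33 × 0.073 = 0.02409
  Arrow: 0.13 × 0.24 = 0.0312
  QuickShip: 0.28 × 0.23 = 0.0644
Normalizing constant = 0.17809.
Largest term belongs to QuickShip, so QuickShip is most probable.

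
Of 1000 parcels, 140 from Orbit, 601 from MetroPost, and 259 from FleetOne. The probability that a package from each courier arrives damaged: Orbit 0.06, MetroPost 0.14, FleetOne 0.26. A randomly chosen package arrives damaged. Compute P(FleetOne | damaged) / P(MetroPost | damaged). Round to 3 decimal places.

0.800

By Bayes' rule, posterior ∝ prior × likelihood:
  Orbit: 0.14 × 0.06 = 0.0084
  MetroPost: 0.601 × 0.14 = 0.08414
  FleetOne: 0.259 × 0.26 = 0.06734
Sum = 0.15988.
The ratio is 0.06734 / 0.08414 (the normalizer cancels) = 0.800.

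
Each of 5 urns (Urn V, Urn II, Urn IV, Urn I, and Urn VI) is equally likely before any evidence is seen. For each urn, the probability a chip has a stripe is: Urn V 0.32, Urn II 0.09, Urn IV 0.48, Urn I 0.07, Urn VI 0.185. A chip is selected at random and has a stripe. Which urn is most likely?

Since the prior is uniform, the posterior is proportional to the likelihood:
  Urn V: 0.32
  Urn II: 0.09
  Urn IV: 0.48
  Urn I: 0.07
  Urn VI: 0.185
Sum = 1.145.
Largest term belongs to Urn IV, so Urn IV is most probable.

Urn IV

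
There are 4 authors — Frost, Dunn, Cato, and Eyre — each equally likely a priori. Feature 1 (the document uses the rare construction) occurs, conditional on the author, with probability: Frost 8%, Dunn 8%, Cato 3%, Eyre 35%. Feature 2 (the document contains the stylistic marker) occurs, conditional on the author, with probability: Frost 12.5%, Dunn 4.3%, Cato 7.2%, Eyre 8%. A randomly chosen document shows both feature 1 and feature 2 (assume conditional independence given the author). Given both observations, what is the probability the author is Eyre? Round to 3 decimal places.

Since the prior is uniform, the posterior is proportional to the likelihood:
  Frost: 0.08 × 0.125 = 0.01
  Dunn: 0.08 × 0.043 = 0.00344
  Cato: 0.03 × 0.072 = 0.00216
  Eyre: 0.35 × 0.08 = 0.028
Normalizing constant = 0.0436.
P(Eyre | evidence) = 0.028 / 0.0436 ≈ 0.642.

0.642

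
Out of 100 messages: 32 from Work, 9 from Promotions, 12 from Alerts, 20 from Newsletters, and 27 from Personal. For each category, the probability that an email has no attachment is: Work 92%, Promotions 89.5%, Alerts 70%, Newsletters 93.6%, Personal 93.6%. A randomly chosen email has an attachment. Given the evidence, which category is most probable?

Alerts

Taking complements, P(attachment | each) = Work 0.08, Promotions 0.105, Alerts 0.3, Newsletters 0.064, Personal 0.064.
Unnormalized posteriors (prior × likelihood):
  Work: 0.32 × 0.08 = 0.0256
  Promotions: 0.09 × 0.105 = 0.00945
  Alerts: 0.12 × 0.3 = 0.036
  Newsletters: 0.2 × 0.064 = 0.0128
  Personal: 0.27 × 0.064 = 0.01728
Sum = 0.10113.
Largest term belongs to Alerts, so Alerts is most probable.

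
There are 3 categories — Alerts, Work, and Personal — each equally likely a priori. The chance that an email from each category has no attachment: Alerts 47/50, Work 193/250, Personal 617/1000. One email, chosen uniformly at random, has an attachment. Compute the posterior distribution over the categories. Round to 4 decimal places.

Taking complements, P(attachment | each) = Alerts 0.06, Work 0.228, Personal 0.383.
Since the prior is uniform, the posterior is proportional to the likelihood:
  Alerts: 0.06
  Work: 0.228
  Personal: 0.383
Sum = 0.671.
P(Alerts | attachment) = 0.06/0.671 ≈ 0.0894
P(Work | attachment) = 0.228/0.671 ≈ 0.3398
P(Personal | attachment) = 0.383/0.671 ≈ 0.5708
(Check: 0.0894+0.3398+0.5708 = 1.0000.)

Alerts 0.0894, Work 0.3398, Personal 0.5708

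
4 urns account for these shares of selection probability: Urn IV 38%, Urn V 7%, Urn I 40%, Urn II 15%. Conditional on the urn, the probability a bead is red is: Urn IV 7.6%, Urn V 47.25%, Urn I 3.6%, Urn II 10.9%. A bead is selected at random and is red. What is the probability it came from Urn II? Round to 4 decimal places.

0.1764

By Bayes' rule, posterior ∝ prior × likelihood:
  Urn IV: 0.38 × 0.076 = 0.02888
  Urn V: 0.07 × 0.4725 = 0.033075
  Urn I: 0.4 × 0.036 = 0.0144
  Urn II: 0.15 × 0.109 = 0.01635
Sum = 0.092705.
P(Urn II | evidence) = 0.01635 / 0.092705 ≈ 0.1764.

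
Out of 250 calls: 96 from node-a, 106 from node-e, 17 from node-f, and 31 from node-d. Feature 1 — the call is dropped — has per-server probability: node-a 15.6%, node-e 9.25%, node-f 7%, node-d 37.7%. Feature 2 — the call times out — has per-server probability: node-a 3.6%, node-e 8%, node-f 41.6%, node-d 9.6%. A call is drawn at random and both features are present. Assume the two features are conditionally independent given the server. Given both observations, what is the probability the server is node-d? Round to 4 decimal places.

0.3815

Compute prior × likelihood for every hypothesis:
  node-a: 0.384 × 0.156 × 0.036 = 0.002156544
  node-e: 0.424 × 0.0925 × 0.08 = 0.0031376
  node-f: 0.068 × 0.07 × 0.416 = 0.00198016
  node-d: 0.124 × 0.377 × 0.096 = 0.004487808
Normalizing constant = 0.011762112.
P(node-d | evidence) = 0.004487808 / 0.011762112 ≈ 0.3815.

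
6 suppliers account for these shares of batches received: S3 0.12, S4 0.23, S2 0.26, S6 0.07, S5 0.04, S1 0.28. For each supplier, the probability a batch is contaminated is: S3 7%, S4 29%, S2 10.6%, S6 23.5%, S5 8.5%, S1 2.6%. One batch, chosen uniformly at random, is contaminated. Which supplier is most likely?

Prior × likelihood for each hypothesis:
  S3: 0.12 × 0.07 = 0.0084
  S4: 0.23 × 0.29 = 0.0667
  S2: 0.26 × 0.106 = 0.02756
  S6: 0.07 × 0.235 = 0.01645
  S5: 0.04 × 0.085 = 0.0034
  S1: 0.28 × 0.026 = 0.00728
Total = 0.12979.
Largest term belongs to S4, so S4 is most probable.

S4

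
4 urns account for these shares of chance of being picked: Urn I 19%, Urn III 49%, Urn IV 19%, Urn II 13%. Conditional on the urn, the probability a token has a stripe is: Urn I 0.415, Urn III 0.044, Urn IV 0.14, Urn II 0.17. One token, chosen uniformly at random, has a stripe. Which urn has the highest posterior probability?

Urn I

Unnormalized posteriors (prior × likelihood):
  Urn I: 0.19 × 0.415 = 0.07885
  Urn III: 0.49 × 0.044 = 0.02156
  Urn IV: 0.19 × 0.14 = 0.0266
  Urn II: 0.13 × 0.17 = 0.0221
Sum = 0.14911.
Largest term belongs to Urn I, so Urn I is most probable.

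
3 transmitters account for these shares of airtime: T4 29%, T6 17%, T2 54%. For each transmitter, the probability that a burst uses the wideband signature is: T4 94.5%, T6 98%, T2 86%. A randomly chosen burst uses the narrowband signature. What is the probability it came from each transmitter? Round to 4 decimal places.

Taking complements, P(narrowband | each) = T4 0.055, T6 0.02, T2 0.14.
Prior × likelihood for each hypothesis:
  T4: 0.29 × 0.055 = 0.01595
  T6: 0.17 × 0.02 = 0.0034
  T2: 0.54 × 0.14 = 0.0756
Total = 0.09495.
P(T4 | narrowband) = 0.01595/0.09495 ≈ 0.1680
P(T6 | narrowband) = 0.0034/0.09495 ≈ 0.0358
P(T2 | narrowband) = 0.0756/0.09495 ≈ 0.7962
(Check: 0.1680+0.0358+0.7962 = 1.0000.)

T4 0.1680, T6 0.0358, T2 0.7962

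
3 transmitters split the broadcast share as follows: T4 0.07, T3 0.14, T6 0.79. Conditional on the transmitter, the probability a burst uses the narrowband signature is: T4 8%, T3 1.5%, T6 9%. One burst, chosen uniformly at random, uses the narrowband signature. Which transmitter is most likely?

Compute prior × likelihood for every hypothesis:
  T4: 0.07 × 0.08 = 0.0056
  T3: 0.14 × 0.015 = 0.0021
  T6: 0.79 × 0.09 = 0.0711
Normalizing constant = 0.0788.
Largest term belongs to T6, so T6 is most probable.

T6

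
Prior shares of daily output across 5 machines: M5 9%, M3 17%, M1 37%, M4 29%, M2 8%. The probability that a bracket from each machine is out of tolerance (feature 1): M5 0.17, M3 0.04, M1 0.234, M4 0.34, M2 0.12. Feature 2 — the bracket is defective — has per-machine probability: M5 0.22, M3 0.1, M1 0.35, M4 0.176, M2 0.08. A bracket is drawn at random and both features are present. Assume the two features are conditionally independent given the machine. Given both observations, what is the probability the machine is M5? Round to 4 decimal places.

Unnormalized posteriors (prior × likelihood):
  M5: 0.09 × 0.17 × 0.22 = 0.003366
  M3: 0.17 × 0.04 × 0.1 = 0.00068
  M1: 0.37 × 0.234 × 0.35 = 0.030303
  M4: 0.29 × 0.34 × 0.176 = 0.0173536
  M2: 0.08 × 0.12 × 0.08 = 0.000768
Total = 0.0524706.
P(M5 | evidence) = 0.003366 / 0.0524706 ≈ 0.0642.

0.0642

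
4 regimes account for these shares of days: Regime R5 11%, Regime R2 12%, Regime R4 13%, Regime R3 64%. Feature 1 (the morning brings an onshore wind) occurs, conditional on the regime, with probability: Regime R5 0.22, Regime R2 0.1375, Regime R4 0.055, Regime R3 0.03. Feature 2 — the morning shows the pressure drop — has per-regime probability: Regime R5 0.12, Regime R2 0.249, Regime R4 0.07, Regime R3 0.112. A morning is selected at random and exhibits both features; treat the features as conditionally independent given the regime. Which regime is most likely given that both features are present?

Regime R2

Unnormalized posteriors (prior × likelihood):
  Regime R5: 0.11 × 0.22 × 0.12 = 0.002904
  Regime R2: 0.12 × 0.1375 × 0.249 = 0.0041085
  Regime R4: 0.13 × 0.055 × 0.07 = 0.0005005
  Regime R3: 0.64 × 0.03 × 0.112 = 0.0021504
Sum = 0.0096634.
Largest term belongs to Regime R2, so Regime R2 is most probable.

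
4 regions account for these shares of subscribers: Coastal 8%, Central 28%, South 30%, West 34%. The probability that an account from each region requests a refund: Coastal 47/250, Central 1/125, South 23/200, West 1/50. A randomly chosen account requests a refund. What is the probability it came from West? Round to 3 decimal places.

Prior × likelihood for each hypothesis:
  Coastal: 0.08 × 0.188 = 0.01504
  Central: 0.28 × 0.008 = 0.00224
  South: 0.3 × 0.115 = 0.0345
  West: 0.34 × 0.02 = 0.0068
Total = 0.05858.
P(West | evidence) = 0.0068 / 0.05858 ≈ 0.116.

0.116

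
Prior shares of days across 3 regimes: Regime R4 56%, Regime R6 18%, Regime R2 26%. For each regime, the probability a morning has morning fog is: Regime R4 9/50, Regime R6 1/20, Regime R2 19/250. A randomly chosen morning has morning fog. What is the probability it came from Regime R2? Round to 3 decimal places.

0.153

Prior × likelihood for each hypothesis:
  Regime R4: 0.56 × 0.18 = 0.1008
  Regime R6: 0.18 × 0.05 = 0.009
  Regime R2: 0.26 × 0.076 = 0.01976
Sum = 0.12956.
P(Regime R2 | evidence) = 0.01976 / 0.12956 ≈ 0.153.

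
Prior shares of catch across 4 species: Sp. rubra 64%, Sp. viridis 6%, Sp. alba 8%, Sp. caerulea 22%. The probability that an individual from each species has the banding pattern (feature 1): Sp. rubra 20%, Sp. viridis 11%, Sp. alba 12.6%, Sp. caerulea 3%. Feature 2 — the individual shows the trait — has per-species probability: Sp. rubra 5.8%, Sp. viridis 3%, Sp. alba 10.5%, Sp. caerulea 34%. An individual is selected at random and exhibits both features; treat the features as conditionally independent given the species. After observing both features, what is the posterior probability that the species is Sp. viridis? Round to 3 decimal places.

By Bayes' rule, posterior ∝ prior × likelihood:
  Sp. rubra: 0.64 × 0.2 × 0.058 = 0.007424
  Sp. viridis: 0.06 × 0.11 × 0.03 = 0.000198
  Sp. alba: 0.08 × 0.126 × 0.105 = 0.0010584
  Sp. caerulea: 0.22 × 0.03 × 0.34 = 0.002244
Sum = 0.0109244.
P(Sp. viridis | evidence) = 0.000198 / 0.0109244 ≈ 0.018.

0.018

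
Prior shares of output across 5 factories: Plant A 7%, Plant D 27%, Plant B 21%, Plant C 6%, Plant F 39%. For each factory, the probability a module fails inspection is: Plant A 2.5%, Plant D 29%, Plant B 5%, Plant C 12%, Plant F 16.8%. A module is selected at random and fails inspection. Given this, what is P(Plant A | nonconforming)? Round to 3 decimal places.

0.011

Compute prior × likelihood for every hypothesis:
  Plant A: 0.07 × 0.025 = 0.00175
  Plant D: 0.27 × 0.29 = 0.0783
  Plant B: 0.21 × 0.05 = 0.0105
  Plant C: 0.06 × 0.12 = 0.0072
  Plant F: 0.39 × 0.168 = 0.06552
Total = 0.16327.
P(Plant A | evidence) = 0.00175 / 0.16327 ≈ 0.011.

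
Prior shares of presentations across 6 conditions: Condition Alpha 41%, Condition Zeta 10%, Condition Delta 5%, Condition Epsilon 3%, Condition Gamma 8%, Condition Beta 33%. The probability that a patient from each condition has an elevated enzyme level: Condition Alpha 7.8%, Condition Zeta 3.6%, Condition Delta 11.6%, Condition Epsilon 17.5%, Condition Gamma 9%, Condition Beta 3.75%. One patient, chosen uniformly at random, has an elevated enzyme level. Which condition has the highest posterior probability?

By Bayes' rule, posterior ∝ prior × likelihood:
  Condition Alpha: 0.41 × 0.078 = 0.03198
  Condition Zeta: 0.1 × 0.036 = 0.0036
  Condition Delta: 0.05 × 0.116 = 0.0058
  Condition Epsilon: 0.03 × 0.175 = 0.00525
  Condition Gamma: 0.08 × 0.09 = 0.0072
  Condition Beta: 0.33 × 0.0375 = 0.012375
Normalizing constant = 0.066205.
Largest term belongs to Condition Alpha, so Condition Alpha is most probable.

Condition Alpha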